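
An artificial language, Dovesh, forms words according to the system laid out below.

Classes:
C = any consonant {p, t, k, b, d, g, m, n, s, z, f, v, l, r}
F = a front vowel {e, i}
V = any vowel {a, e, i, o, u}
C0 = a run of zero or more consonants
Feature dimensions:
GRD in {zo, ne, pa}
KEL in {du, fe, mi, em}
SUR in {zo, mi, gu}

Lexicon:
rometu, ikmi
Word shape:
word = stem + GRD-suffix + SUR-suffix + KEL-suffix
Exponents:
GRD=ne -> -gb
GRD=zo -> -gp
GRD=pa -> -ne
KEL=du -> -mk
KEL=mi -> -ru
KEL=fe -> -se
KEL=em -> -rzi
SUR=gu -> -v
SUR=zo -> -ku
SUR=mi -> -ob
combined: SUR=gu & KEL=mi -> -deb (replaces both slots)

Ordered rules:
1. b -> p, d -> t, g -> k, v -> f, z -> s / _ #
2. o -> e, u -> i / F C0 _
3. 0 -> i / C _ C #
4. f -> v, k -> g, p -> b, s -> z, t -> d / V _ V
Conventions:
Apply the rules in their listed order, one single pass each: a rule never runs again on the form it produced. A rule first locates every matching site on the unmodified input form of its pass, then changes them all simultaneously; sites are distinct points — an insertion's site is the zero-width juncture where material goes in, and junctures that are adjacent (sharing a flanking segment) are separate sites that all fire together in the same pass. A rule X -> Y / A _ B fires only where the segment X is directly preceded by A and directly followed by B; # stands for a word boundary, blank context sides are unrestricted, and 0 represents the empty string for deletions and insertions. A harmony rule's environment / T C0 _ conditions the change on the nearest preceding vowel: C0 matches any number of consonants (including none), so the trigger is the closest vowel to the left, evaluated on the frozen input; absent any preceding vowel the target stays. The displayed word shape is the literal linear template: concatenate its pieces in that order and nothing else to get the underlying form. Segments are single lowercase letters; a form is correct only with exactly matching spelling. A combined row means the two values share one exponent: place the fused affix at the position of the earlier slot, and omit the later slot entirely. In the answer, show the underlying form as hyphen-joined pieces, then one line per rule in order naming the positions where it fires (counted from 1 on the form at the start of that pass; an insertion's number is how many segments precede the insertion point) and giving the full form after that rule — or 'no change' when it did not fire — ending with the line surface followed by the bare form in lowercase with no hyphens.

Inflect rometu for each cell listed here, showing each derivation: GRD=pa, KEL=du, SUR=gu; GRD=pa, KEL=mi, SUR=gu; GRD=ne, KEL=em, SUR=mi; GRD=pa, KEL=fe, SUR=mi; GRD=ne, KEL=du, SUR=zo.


cell GRD=pa, KEL=du, SUR=gu:
underlying: rometu-ne-v-mk
1. b -> p, d -> t, g -> k, v -> f, z -> s / _ #: no change
2. o -> e, u -> i / F C0 _: fires at position(s) 6: rometinevmk
3. 0 -> i / C _ C #: inserts after position(s) 10: rometinevmik
4. f -> v, k -> g, p -> b, s -> z, t -> d / V _ V: fires at position(s) 5: romedinevmik
surface: romedinevmik

cell GRD=pa, KEL=mi, SUR=gu:
underlying: rometu-ne-deb
1. b -> p, d -> t, g -> k, v -> f, z -> s / _ #: fires at position(s) 11: rometunedep
2. o -> e, u -> i / F C0 _: fires at position(s) 6: rometinedep
3. 0 -> i / C _ C #: no change
4. f -> v, k -> g, p -> b, s -> z, t -> d / V _ V: fires at position(s) 5: romedinedep
surface: romedinedep

cell GRD=ne, KEL=em, SUR=mi:
underlying: rometu-gb-ob-rzi
1. b -> p, d -> t, g -> k, v -> f, z -> s / _ #: no change
2. o -> e, u -> i / F C0 _: fires at position(s) 6: rometigbobrzi
3. 0 -> i / C _ C #: no change
4. f -> v, k -> g, p -> b, s -> z, t -> d / V _ V: fires at position(s) 5: romedigbobrzi
surface: romedigbobrzi

cell GRD=pa, KEL=fe, SUR=mi:
underlying: rometu-ne-ob-se
1. b -> p, d -> t, g -> k, v -> f, z -> s / _ #: no change
2. o -> e, u -> i / F C0 _: fires at position(s) 6, 9: rometineebse
3. 0 -> i / C _ C #: no change
4. f -> v, k -> g, p -> b, s -> z, t -> d / V _ V: fires at position(s) 5: romedineebse
surface: romedineebse

cell GRD=ne, KEL=du, SUR=zo:
underlying: rometu-gb-ku-mk
1. b -> p, d -> t, g -> k, v -> f, z -> s / _ #: no change
2. o -> e, u -> i / F C0 _: fires at position(s) 6: rometigbkumk
3. 0 -> i / C _ C #: inserts after position(s) 11: rometigbkumik
4. f -> v, k -> g, p -> b, s -> z, t -> d / V _ V: fires at position(s) 5: romedigbkumik
surface: romedigbkumik


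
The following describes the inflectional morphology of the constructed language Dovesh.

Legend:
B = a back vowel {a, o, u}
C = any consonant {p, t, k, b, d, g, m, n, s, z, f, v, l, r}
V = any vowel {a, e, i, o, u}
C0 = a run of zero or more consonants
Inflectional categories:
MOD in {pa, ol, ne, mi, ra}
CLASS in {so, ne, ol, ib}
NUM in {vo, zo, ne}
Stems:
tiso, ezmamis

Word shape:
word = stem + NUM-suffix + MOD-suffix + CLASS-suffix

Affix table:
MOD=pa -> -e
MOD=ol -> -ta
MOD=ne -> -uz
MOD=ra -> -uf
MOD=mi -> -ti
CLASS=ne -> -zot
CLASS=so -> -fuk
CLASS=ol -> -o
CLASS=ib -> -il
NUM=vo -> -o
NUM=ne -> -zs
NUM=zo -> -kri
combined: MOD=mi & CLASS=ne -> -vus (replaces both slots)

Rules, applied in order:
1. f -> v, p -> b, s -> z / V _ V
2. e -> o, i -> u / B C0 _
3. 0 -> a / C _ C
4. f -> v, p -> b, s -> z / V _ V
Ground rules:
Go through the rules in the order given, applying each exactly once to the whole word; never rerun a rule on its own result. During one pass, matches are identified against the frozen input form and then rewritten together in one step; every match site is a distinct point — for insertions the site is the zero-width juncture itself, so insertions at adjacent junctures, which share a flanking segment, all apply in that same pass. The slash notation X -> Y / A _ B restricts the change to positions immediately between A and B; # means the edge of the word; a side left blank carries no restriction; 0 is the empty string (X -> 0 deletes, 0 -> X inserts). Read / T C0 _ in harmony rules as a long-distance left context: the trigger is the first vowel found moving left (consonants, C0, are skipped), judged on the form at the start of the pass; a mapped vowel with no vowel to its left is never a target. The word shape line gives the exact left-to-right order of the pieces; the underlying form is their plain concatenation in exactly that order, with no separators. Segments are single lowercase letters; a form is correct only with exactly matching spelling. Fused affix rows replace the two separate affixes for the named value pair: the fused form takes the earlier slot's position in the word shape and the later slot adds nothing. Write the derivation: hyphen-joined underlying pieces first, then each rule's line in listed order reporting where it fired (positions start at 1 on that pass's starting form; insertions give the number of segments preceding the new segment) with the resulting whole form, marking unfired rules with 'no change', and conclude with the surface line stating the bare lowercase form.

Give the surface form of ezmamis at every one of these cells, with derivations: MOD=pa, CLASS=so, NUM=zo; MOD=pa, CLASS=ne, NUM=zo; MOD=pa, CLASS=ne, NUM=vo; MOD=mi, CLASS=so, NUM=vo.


cell MOD=pa, CLASS=so, NUM=zo:
underlying: ezmamis-kri-e-fuk
1. f -> v, p -> b, s -> z / V _ V: fires at position(s) 12: ezmamiskrievuk
2. e -> o, i -> u / B C0 _: fires at position(s) 6: ezmamuskrievuk
3. 0 -> a / C _ C: inserts after position(s) 2, 7, 8: ezamamusakarievuk
4. f -> v, p -> b, s -> z / V _ V: fires at position(s) 8: ezamamuzakarievuk
surface: ezamamuzakarievuk

cell MOD=pa, CLASS=ne, NUM=zo:
underlying: ezmamis-kri-e-zot
1. f -> v, p -> b, s -> z / V _ V: no change
2. e -> o, i -> u / B C0 _: fires at position(s) 6: ezmamuskriezot
3. 0 -> a / C _ C: inserts after position(s) 2, 7, 8: ezamamusakariezot
4. f -> v, p -> b, s -> z / V _ V: fires at position(s) 8: ezamamuzakariezot
surface: ezamamuzakariezot

cell MOD=pa, CLASS=ne, NUM=vo:
underlying: ezmamis-o-e-zot
1. f -> v, p -> b, s -> z / V _ V: fires at position(s) 7: ezmamizoezot
2. e -> o, i -> u / B C0 _: fires at position(s) 6, 9: ezmamuzoozot
3. 0 -> a / C _ C: inserts after position(s) 2: ezamamuzoozot
4. f -> v, p -> b, s -> z / V _ V: no change
surface: ezamamuzoozot

cell MOD=mi, CLASS=so, NUM=vo:
underlying: ezmamis-o-ti-fuk
1. f -> v, p -> b, s -> z / V _ V: fires at position(s) 7, 11: ezmamizotivuk
2. e -> o, i -> u / B C0 _: fires at position(s) 6, 10: ezmamuzotuvuk
3. 0 -> a / C _ C: inserts after position(s) 2: ezamamuzotuvuk
4. f -> v, p -> b, s -> z / V _ V: no change
surface: ezamamuzotuvuk


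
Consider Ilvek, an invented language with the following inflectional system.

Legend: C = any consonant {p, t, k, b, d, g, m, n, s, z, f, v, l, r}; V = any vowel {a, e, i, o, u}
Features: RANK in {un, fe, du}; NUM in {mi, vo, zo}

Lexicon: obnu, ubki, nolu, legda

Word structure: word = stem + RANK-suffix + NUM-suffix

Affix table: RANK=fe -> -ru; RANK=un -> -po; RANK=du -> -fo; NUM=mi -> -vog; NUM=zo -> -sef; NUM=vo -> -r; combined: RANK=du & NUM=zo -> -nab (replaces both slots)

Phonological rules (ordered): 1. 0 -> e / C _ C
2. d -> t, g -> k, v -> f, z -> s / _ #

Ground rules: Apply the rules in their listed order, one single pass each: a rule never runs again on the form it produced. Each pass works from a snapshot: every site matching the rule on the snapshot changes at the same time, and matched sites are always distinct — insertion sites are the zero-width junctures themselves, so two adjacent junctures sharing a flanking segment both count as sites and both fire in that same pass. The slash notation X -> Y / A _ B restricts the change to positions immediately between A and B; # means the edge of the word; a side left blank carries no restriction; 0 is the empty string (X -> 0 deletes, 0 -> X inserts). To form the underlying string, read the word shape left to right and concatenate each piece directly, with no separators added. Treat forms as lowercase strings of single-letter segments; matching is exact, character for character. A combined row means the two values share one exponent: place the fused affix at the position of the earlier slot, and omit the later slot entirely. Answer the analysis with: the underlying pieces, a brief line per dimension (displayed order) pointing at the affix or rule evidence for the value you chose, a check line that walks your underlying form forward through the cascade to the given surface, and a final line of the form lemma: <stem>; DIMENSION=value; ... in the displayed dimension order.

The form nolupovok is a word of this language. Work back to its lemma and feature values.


underlying: nolu-po-vog
RANK=un - signalled by the affix -po
NUM=mi - signalled by the affix -vog
check: nolupovog -> nolupovog -> nolupovok
lemma: nolu; RANK=un; NUM=mi


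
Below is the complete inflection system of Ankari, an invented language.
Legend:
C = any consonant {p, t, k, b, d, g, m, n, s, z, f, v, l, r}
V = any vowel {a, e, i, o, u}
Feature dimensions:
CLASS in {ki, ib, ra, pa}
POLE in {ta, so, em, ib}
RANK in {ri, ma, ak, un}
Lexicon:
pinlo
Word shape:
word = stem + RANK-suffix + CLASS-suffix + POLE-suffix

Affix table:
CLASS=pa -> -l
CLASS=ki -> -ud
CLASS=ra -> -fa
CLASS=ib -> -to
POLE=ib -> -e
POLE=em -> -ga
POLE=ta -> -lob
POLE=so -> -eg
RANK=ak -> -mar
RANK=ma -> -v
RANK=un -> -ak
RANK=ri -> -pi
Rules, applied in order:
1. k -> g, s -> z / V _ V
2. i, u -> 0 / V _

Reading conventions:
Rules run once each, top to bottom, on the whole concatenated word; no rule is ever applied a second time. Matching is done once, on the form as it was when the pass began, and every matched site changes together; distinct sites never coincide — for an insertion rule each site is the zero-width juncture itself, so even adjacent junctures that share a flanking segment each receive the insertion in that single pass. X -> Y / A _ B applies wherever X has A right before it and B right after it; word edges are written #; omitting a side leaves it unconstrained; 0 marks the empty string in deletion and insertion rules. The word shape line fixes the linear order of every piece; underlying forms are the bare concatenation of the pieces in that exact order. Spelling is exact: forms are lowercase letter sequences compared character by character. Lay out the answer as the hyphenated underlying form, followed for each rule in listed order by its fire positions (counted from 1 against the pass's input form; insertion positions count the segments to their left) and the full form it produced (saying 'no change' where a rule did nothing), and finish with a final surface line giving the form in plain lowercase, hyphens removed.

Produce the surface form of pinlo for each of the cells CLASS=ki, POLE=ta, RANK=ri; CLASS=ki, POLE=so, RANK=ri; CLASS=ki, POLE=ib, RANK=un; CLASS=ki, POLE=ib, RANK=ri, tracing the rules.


cell CLASS=ki, POLE=ta, RANK=ri:
underlying: pinlo-pi-ud-lob
1. k -> g, s -> z / V _ V: no change
2. i, u -> 0 / V _: fires at position(s) 8: pinlopidlob
surface: pinlopidlob

cell CLASS=ki, POLE=so, RANK=ri:
underlying: pinlo-pi-ud-eg
1. k -> g, s -> z / V _ V: no change
2. i, u -> 0 / V _: fires at position(s) 8: pinlopideg
surface: pinlopideg

cell CLASS=ki, POLE=ib, RANK=un:
underlying: pinlo-ak-ud-e
1. k -> g, s -> z / V _ V: fires at position(s) 7: pinloagude
2. i, u -> 0 / V _: no change
surface: pinloagude

cell CLASS=ki, POLE=ib, RANK=ri:
underlying: pinlo-pi-ud-e
1. k -> g, s -> z / V _ V: no change
2. i, u -> 0 / V _: fires at position(s) 8: pinlopide
surface: pinlopide


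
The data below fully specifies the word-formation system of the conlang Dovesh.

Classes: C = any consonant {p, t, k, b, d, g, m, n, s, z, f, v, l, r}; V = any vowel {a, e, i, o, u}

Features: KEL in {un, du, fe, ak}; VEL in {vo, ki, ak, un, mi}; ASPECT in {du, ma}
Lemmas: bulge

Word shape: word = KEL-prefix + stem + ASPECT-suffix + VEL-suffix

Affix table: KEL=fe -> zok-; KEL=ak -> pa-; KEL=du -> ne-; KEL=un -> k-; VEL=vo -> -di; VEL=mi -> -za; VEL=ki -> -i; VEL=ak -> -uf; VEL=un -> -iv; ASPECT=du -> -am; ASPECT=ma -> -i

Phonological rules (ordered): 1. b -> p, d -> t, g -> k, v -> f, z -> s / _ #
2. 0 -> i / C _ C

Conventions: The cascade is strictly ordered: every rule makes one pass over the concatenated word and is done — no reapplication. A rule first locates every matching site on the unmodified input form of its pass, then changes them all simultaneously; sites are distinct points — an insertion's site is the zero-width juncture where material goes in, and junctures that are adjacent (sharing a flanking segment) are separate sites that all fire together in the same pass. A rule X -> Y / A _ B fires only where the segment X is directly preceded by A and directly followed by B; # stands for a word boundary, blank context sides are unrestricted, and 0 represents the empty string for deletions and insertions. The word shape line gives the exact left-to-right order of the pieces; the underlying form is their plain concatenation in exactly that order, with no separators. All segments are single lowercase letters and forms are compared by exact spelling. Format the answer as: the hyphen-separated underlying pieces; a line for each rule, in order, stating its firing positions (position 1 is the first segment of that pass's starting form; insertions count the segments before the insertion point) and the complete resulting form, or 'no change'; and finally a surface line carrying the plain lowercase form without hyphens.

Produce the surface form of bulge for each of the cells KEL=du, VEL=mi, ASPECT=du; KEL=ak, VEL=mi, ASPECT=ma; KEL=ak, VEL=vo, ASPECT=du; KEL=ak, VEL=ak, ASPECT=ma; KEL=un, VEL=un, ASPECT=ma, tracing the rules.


cell KEL=du, VEL=mi, ASPECT=du:
underlying: ne-bulge-am-za
1. b -> p, d -> t, g -> k, v -> f, z -> s / _ #: no change
2. 0 -> i / C _ C: inserts after position(s) 5, 9: nebuligeamiza
surface: nebuligeamiza

cell KEL=ak, VEL=mi, ASPECT=ma:
underlying: pa-bulge-i-za
1. b -> p, d -> t, g -> k, v -> f, z -> s / _ #: no change
2. 0 -> i / C _ C: inserts after position(s) 5: pabuligeiza
surface: pabuligeiza

cell KEL=ak, VEL=vo, ASPECT=du:
underlying: pa-bulge-am-di
1. b -> p, d -> t, g -> k, v -> f, z -> s / _ #: no change
2. 0 -> i / C _ C: inserts after position(s) 5, 9: pabuligeamidi
surface: pabuligeamidi

cell KEL=ak, VEL=ak, ASPECT=ma:
underlying: pa-bulge-i-uf
1. b -> p, d -> t, g -> k, v -> f, z -> s / _ #: no change
2. 0 -> i / C _ C: inserts after position(s) 5: pabuligeiuf
surface: pabuligeiuf

cell KEL=un, VEL=un, ASPECT=ma:
underlying: k-bulge-i-iv
1. b -> p, d -> t, g -> k, v -> f, z -> s / _ #: fires at position(s) 9: kbulgeiif
2. 0 -> i / C _ C: inserts after position(s) 1, 4: kibuligeiif
surface: kibuligeiif


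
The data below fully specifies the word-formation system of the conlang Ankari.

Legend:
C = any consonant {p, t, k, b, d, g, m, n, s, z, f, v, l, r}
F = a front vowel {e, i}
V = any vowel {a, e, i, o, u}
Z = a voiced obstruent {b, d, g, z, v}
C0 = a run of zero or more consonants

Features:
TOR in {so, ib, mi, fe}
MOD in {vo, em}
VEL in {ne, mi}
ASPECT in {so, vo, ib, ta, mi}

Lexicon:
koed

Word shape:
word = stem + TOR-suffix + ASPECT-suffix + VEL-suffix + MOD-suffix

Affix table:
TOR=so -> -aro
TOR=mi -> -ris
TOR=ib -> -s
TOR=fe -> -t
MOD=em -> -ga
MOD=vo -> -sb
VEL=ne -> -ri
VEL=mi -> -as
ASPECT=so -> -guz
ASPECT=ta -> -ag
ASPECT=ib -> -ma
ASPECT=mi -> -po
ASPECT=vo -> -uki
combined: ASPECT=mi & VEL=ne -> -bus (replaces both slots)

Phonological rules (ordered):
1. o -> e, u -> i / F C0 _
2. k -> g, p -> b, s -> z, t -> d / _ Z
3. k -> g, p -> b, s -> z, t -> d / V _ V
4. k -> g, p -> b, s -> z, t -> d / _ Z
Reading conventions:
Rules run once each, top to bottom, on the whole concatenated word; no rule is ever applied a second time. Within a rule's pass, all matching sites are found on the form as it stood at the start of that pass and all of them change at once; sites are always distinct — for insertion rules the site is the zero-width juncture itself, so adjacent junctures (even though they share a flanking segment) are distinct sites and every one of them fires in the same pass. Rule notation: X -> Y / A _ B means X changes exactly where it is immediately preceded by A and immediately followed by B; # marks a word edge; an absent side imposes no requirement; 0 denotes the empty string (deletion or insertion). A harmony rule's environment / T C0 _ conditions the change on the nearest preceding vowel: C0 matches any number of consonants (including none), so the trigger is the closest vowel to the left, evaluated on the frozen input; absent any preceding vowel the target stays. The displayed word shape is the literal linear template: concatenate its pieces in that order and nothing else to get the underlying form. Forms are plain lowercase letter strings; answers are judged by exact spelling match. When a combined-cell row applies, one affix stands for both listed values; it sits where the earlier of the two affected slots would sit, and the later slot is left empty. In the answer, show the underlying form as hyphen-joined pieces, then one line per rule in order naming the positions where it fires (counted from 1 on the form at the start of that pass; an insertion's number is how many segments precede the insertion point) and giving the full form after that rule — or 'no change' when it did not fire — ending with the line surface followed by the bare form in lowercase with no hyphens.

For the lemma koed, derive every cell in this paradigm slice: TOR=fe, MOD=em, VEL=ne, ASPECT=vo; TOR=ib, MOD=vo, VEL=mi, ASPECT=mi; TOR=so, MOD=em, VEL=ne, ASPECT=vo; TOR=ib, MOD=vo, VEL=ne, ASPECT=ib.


cell TOR=fe, MOD=em, VEL=ne, ASPECT=vo:
underlying: koed-t-uki-ri-ga
1. o -> e, u -> i / F C0 _: fires at position(s) 6: koedtikiriga
2. k -> g, p -> b, s -> z, t -> d / _ Z: no change
3. k -> g, p -> b, s -> z, t -> d / V _ V: fires at position(s) 7: koedtigiriga
4. k -> g, p -> b, s -> z, t -> d / _ Z: no change
surface: koedtigiriga

cell TOR=ib, MOD=vo, VEL=mi, ASPECT=mi:
underlying: koed-s-po-as-sb
1. o -> e, u -> i / F C0 _: fires at position(s) 7: koedspeassb
2. k -> g, p -> b, s -> z, t -> d / _ Z: fires at position(s) 10: koedspeaszb
3. k -> g, p -> b, s -> z, t -> d / V _ V: no change
4. k -> g, p -> b, s -> z, t -> d / _ Z: fires at position(s) 9: koedspeazzb
surface: koedspeazzb

cell TOR=so, MOD=em, VEL=ne, ASPECT=vo:
underlying: koed-aro-uki-ri-ga
1. o -> e, u -> i / F C0 _: no change
2. k -> g, p -> b, s -> z, t -> d / _ Z: no change
3. k -> g, p -> b, s -> z, t -> d / V _ V: fires at position(s) 9: koedarougiriga
4. k -> g, p -> b, s -> z, t -> d / _ Z: no change
surface: koedarougiriga

cell TOR=ib, MOD=vo, VEL=ne, ASPECT=ib:
underlying: koed-s-ma-ri-sb
1. o -> e, u -> i / F C0 _: no change
2. k -> g, p -> b, s -> z, t -> d / _ Z: fires at position(s) 10: koedsmarizb
3. k -> g, p -> b, s -> z, t -> d / V _ V: no change
4. k -> g, p -> b, s -> z, t -> d / _ Z: no change
surface: koedsmarizb


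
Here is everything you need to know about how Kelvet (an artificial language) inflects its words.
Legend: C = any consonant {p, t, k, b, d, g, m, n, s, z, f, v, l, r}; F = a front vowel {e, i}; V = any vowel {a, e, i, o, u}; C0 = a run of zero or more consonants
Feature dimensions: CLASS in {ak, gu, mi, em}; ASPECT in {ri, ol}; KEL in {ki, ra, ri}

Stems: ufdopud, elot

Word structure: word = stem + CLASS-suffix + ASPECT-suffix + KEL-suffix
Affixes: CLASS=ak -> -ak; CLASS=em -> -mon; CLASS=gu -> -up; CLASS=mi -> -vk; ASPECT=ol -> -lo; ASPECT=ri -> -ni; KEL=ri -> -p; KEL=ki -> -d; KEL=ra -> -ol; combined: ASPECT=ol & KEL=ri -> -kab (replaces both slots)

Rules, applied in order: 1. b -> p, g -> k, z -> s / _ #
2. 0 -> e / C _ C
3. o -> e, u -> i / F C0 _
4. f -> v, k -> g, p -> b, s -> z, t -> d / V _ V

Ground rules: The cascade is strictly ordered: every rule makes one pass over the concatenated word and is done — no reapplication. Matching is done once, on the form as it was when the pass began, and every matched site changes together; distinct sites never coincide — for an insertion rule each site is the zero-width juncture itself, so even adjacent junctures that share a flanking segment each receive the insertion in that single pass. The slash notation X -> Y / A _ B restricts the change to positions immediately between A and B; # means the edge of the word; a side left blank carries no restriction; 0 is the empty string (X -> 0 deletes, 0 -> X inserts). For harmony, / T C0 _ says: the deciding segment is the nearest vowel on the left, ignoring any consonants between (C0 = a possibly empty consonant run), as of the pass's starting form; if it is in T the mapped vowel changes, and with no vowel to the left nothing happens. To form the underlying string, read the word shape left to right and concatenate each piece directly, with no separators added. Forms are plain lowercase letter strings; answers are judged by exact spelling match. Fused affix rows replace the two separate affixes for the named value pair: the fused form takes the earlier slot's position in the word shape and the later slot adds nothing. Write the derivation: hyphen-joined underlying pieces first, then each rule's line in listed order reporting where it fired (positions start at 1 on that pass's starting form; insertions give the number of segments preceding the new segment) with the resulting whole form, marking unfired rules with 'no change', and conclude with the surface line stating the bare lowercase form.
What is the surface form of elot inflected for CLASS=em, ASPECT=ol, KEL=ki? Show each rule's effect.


underlying: elot-mon-lo-d
1. b -> p, g -> k, z -> s / _ #: no change
2. 0 -> e / C _ C: inserts after position(s) 4, 7: elotemonelod
3. o -> e, u -> i / F C0 _: fires at position(s) 3, 7, 11: eletemeneled
4. f -> v, k -> g, p -> b, s -> z, t -> d / V _ V: fires at position(s) 4: eledemeneled
surface: eledemeneled


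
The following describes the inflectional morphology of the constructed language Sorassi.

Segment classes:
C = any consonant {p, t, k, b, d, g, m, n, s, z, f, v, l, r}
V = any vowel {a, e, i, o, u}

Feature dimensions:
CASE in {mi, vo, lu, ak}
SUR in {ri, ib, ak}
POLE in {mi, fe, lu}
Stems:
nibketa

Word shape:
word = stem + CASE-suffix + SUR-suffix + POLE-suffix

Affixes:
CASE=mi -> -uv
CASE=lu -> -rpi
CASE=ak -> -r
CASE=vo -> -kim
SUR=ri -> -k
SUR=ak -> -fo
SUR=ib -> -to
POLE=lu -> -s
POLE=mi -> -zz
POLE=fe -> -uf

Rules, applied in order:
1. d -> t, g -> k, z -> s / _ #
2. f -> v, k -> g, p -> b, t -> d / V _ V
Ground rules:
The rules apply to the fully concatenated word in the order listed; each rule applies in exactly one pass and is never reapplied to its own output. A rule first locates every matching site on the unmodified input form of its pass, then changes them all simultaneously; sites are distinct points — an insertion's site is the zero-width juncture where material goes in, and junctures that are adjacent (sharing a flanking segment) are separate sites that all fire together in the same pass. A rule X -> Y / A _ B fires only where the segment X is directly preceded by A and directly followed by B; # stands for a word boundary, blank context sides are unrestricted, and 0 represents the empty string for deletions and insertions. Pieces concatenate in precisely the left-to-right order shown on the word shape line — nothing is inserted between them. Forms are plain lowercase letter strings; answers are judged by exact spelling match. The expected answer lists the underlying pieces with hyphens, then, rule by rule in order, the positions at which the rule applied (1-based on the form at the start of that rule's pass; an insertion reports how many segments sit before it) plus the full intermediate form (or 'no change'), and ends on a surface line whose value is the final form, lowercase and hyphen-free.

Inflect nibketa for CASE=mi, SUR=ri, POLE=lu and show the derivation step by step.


underlying: nibketa-uv-k-s
1. d -> t, g -> k, z -> s / _ #: no change
2. f -> v, k -> g, p -> b, t -> d / V _ V: fires at position(s) 6: nibkedauvks
surface: nibkedauvks


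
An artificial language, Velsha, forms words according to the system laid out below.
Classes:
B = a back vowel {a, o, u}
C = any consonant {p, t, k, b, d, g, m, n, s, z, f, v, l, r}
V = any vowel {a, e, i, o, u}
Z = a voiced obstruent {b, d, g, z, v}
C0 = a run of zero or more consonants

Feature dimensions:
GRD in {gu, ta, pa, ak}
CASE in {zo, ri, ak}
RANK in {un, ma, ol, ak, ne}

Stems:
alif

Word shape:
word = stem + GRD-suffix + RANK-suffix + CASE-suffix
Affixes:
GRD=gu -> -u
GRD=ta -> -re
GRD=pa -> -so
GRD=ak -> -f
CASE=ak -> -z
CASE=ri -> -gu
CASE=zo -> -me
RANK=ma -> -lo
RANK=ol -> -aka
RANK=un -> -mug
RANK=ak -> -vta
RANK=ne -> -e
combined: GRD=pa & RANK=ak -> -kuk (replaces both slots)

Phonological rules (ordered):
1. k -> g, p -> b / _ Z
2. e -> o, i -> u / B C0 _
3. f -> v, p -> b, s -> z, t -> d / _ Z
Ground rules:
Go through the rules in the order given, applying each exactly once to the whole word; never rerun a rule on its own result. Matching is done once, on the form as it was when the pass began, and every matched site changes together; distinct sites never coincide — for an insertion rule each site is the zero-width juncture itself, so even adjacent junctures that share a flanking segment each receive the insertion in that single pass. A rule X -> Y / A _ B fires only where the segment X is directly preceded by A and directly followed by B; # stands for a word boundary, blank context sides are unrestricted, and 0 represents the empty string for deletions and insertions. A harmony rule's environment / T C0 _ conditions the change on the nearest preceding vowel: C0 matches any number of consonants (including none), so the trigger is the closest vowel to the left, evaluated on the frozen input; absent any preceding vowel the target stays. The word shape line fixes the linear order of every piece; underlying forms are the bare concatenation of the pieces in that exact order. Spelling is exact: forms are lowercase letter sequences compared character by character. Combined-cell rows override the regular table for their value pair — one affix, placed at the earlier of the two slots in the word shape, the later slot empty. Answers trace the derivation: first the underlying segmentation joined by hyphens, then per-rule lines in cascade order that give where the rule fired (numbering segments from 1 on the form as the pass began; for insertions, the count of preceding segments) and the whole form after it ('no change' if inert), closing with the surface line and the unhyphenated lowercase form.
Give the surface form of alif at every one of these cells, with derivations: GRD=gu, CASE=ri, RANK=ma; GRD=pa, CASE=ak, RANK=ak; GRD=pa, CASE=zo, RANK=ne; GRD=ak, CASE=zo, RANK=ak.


cell GRD=gu, CASE=ri, RANK=ma:
underlying: alif-u-lo-gu
1. k -> g, p -> b / _ Z: no change
2. e -> o, i -> u / B C0 _: fires at position(s) 3: alufulogu
3. f -> v, p -> b, s -> z, t -> d / _ Z: no change
surface: alufulogu

cell GRD=pa, CASE=ak, RANK=ak:
underlying: alif-kuk-z
1. k -> g, p -> b / _ Z: fires at position(s) 7: alifkugz
2. e -> o, i -> u / B C0 _: fires at position(s) 3: alufkugz
3. f -> v, p -> b, s -> z, t -> d / _ Z: no change
surface: alufkugz

cell GRD=pa, CASE=zo, RANK=ne:
underlying: alif-so-e-me
1. k -> g, p -> b / _ Z: no change
2. e -> o, i -> u / B C0 _: fires at position(s) 3, 7: alufsoome
3. f -> v, p -> b, s -> z, t -> d / _ Z: no change
surface: alufsoome

cell GRD=ak, CASE=zo, RANK=ak:
underlying: alif-f-vta-me
1. k -> g, p -> b / _ Z: no change
2. e -> o, i -> u / B C0 _: fires at position(s) 3, 10: aluffvtamo
3. f -> v, p -> b, s -> z, t -> d / _ Z: fires at position(s) 5: alufvvtamo
surface: alufvvtamo


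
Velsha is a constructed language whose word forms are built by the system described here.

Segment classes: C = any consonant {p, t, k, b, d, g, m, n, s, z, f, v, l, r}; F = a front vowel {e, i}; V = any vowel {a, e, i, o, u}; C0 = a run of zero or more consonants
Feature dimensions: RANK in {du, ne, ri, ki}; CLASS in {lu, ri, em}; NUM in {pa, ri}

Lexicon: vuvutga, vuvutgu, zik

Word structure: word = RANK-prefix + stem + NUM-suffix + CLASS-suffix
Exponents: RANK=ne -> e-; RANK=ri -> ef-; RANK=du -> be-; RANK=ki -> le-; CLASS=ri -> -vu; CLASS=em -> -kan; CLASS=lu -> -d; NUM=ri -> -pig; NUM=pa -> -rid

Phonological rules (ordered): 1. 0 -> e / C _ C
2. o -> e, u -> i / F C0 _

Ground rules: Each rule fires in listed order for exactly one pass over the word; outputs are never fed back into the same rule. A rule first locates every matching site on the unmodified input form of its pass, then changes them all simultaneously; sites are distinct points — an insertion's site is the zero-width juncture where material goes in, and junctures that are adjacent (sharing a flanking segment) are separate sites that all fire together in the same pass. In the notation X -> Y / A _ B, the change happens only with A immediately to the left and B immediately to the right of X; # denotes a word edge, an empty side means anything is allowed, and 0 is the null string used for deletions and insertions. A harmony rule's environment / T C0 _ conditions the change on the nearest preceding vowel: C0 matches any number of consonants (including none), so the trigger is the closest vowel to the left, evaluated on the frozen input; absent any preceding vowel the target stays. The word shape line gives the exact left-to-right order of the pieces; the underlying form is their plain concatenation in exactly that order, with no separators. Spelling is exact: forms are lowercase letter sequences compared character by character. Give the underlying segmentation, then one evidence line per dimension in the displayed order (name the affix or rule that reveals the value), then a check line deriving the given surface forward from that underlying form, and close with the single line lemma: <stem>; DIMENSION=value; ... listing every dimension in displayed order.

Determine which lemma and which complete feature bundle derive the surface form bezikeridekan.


underlying: be-zik-rid-kan
RANK=du - signalled by the affix be-
CLASS=em - signalled by the affix -kan
NUM=pa - signalled by the affix -rid
check: bezikridkan -> bezikeridekan -> bezikeridekan
lemma: zik; RANK=du; CLASS=em; NUM=pa


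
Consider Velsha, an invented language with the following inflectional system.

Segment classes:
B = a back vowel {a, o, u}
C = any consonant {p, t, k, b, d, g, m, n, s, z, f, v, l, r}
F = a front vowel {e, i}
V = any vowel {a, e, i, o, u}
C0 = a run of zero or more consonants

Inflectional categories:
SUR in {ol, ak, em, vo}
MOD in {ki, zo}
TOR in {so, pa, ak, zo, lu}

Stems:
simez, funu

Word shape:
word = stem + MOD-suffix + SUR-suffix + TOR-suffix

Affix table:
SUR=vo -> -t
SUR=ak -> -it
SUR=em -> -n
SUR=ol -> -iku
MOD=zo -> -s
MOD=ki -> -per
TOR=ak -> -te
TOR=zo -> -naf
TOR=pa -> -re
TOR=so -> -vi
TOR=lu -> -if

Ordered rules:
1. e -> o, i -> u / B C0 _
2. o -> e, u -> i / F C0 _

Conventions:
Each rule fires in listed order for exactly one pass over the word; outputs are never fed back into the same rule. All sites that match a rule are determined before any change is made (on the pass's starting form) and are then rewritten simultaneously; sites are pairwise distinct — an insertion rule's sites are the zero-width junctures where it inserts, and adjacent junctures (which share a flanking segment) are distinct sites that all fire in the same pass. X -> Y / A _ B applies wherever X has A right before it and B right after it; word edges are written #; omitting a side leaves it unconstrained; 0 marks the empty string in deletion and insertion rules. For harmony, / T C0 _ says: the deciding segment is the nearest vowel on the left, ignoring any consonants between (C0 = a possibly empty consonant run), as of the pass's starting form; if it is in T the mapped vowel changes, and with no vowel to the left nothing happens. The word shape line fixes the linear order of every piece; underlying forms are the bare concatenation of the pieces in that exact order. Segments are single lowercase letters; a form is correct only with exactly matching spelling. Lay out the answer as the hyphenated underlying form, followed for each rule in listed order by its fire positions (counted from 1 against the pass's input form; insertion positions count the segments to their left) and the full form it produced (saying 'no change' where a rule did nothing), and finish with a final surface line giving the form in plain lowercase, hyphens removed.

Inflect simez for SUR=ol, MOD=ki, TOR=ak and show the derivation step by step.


underlying: simez-per-iku-te
1. e -> o, i -> u / B C0 _: fires at position(s) 13: simezperikuto
2. o -> e, u -> i / F C0 _: fires at position(s) 11: simezperikito
surface: simezperikito


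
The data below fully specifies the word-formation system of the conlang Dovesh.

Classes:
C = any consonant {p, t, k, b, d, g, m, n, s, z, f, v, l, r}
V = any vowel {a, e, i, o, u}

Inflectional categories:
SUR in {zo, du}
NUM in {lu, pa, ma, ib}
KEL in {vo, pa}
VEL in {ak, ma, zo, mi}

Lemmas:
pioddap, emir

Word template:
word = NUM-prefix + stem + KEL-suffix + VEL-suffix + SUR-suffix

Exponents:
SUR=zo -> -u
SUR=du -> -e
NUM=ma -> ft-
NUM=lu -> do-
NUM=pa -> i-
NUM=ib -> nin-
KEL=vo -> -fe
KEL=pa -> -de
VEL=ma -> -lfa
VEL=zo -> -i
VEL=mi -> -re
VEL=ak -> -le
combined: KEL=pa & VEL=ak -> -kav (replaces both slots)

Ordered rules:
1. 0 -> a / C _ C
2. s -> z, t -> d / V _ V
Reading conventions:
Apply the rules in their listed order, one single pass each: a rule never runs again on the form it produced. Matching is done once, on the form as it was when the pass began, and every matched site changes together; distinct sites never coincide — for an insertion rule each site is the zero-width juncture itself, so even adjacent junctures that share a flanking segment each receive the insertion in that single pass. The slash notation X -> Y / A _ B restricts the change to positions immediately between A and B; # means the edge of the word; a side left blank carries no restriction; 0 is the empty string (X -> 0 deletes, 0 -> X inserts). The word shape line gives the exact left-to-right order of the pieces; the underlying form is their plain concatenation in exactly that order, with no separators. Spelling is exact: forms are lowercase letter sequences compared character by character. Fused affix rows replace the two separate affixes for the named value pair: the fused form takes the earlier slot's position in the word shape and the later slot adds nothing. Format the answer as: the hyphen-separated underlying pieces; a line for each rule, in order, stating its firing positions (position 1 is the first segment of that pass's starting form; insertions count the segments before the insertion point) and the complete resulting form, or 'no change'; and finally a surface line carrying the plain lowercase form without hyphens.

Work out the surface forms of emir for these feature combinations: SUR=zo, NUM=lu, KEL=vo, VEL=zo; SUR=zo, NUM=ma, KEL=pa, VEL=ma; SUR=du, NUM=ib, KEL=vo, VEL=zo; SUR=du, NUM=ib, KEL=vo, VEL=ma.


cell SUR=zo, NUM=lu, KEL=vo, VEL=zo:
underlying: do-emir-fe-i-u
1. 0 -> a / C _ C: inserts after position(s) 6: doemirafeiu
2. s -> z, t -> d / V _ V: no change
surface: doemirafeiu

cell SUR=zo, NUM=ma, KEL=pa, VEL=ma:
underlying: ft-emir-de-lfa-u
1. 0 -> a / C _ C: inserts after position(s) 1, 6, 9: fatemiradelafau
2. s -> z, t -> d / V _ V: fires at position(s) 3: fademiradelafau
surface: fademiradelafau

cell SUR=du, NUM=ib, KEL=vo, VEL=zo:
underlying: nin-emir-fe-i-e
1. 0 -> a / C _ C: inserts after position(s) 7: ninemirafeie
2. s -> z, t -> d / V _ V: no change
surface: ninemirafeie

cell SUR=du, NUM=ib, KEL=vo, VEL=ma:
underlying: nin-emir-fe-lfa-e
1. 0 -> a / C _ C: inserts after position(s) 7, 10: ninemirafelafae
2. s -> z, t -> d / V _ V: no change
surface: ninemirafelafae


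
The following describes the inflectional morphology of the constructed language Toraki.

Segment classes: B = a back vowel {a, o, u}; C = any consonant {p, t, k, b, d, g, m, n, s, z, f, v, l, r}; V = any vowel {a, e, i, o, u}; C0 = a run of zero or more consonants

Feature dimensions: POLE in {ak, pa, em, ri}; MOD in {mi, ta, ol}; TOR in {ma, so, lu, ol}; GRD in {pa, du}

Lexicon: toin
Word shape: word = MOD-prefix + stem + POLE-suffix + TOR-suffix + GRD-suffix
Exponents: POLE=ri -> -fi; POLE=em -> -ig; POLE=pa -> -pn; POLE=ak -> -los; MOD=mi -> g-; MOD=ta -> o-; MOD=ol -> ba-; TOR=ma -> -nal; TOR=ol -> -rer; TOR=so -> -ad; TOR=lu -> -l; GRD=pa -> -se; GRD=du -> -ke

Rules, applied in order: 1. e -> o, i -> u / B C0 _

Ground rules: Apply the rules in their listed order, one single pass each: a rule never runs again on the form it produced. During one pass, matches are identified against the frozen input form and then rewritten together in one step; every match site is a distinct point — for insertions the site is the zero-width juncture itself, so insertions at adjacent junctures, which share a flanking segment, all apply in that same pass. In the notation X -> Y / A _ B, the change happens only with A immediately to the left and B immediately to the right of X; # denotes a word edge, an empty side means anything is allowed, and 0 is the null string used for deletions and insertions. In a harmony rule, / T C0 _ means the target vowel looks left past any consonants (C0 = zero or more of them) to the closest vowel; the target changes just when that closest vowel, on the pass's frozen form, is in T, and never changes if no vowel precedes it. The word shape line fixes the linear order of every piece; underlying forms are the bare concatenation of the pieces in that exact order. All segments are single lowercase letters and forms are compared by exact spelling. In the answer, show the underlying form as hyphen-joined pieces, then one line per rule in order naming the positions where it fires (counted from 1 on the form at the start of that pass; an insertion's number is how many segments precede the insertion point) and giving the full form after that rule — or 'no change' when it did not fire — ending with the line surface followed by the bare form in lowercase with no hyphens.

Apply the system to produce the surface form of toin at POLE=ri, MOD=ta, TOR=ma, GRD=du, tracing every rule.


underlying: o-toin-fi-nal-ke
1. e -> o, i -> u / B C0 _: fires at position(s) 4, 12: otounfinalko
surface: otounfinalko
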